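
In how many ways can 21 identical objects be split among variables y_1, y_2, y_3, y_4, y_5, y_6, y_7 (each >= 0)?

Stars and bars with 21 stars and 6 bars:
C(21+7-1, 7-1) = C(27,6).

Final answer: C(27,6) = 296010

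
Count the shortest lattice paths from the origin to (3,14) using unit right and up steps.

Each path has 3 right steps and 14 up steps in some order (17 steps total).
Choose which 14 of the 17 steps are up: C(17,14).

Final answer: C(17,14) = 680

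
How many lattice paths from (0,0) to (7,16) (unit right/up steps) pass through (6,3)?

Paths (0,0)->(6,3): C(9,3) = 84.
Paths (6,3)->(7,16): C(14,13) = 14.
By multiplication principle: 84 x 14.

Final answer: 1176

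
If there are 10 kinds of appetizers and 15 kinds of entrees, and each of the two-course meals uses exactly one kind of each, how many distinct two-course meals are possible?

By the multiplication principle: 10 x 15.

Final answer: 150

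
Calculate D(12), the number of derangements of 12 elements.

Derangements satisfy D(n) = (n-1)(D(n-1) + D(n-2)), starting from D(0)=1, D(1)=0.
Building up: D(2)=1, D(3)=2, D(4)=9, D(5)=44, D(6)=265, D(7)=1854, D(8)=14833, D(9)=133496, D(10)=1334961, D(11)=14684570.
D(12) = 11 x (D(11) + D(10)) = 11 x (14684570 + 1334961).

Final answer: D(12) = 176214841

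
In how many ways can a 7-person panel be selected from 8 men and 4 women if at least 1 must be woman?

Sum over valid woman counts:
C(4,1)C(8,6) = 112
C(4,2)C(8,5) = 336
C(4,3)C(8,4) = 280
C(4,4)C(8,3) = 56
Total: 112 + 336 + 280 + 56.

Final answer: 784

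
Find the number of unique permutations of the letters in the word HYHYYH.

Letters (H:3, Y:3). Total letters: 6.
Permutations = 6!/(3! x 3!).

Final answer: 20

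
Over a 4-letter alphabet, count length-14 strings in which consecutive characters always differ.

Let g(n) count such strings. g(1) = 4, and each valid string of length n-1 extends in 3 ways (any symbol but the last), so g(n) = 3 g(n-1).
Total: g(14) = 4 x 3^13.

Final answer: 4 x 3^{13} = 6377292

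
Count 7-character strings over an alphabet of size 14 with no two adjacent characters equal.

First character: 14 choices. Each subsequent: 13 choices (must differ from the previous one).
Total: 14 x 13^6.

Final answer: 14 x 13^{6} = 67575326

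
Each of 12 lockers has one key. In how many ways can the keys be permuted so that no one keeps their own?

Use the recurrence D(n) = (n-1)(D(n-1) + D(n-2)) with D(0)=1, D(1)=0.
D(2) = 1 x (0 + 1) = 1
D(3) = 2 x (1 + 0) = 2
D(4) = 3 x (2 + 1) = 9
D(5) = 4 x (9 + 2) = 44
D(6) = 5 x (44 + 9) = 265
D(7) = 6 x (265 + 44) = 1854
D(8) = 7 x (1854 + 265) = 14833
D(9) = 8 x (14833 + 1854) = 133496
D(10) = 9 x (133496 + 14833) = 1334961
D(11) = 10 x (1334961 + 133496) = 14684570
D(12) = 11 x (D(11) + D(10)) = 11 x (14684570 + 1334961)

Final answer: D(12) = 176214841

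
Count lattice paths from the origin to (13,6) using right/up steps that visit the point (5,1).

Paths (0,0)->(5,1): C(6,1) = 6.
Paths (5,1)->(13,6): C(13,5) = 1287.
By multiplication principle: 6 x 1287.

Final answer: 7722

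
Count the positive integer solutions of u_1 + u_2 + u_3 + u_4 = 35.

Substitute u'_i = u_i - 1 (so u'_i >= 0). Then sum u'_i = 35 - 4 = 31.
Stars and bars: C(31+4-1, 4-1) = C(34,3).

Final answer: C(34,3) = 5984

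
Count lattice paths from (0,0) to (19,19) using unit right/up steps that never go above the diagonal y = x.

Total monotonic paths to (19,19): C(38,19) = 35345263800.
By the reflection principle, paths that go above the diagonal number C(38,20) = 33578000610.
Valid Dyck paths: 35345263800 - 33578000610.
(Check: C(38,19) - C(38,20) = C(38,19)/20, the Catalan number C_{19}.)

Final answer: C_{19} = 1767263190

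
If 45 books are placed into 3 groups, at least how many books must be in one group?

By the pigeonhole principle: ceiling(45/3).

Final answer: 15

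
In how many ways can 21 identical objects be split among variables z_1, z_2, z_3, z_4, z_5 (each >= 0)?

Stars and bars with 21 stars and 4 bars:
C(21+5-1, 5-1) = C(25,4).

Final answer: C(25,4) = 12650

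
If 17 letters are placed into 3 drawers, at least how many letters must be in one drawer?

By the pigeonhole principle: ceiling(17/3).

Final answer: 6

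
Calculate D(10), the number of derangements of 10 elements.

Derangements satisfy D(n) = (n-1)(D(n-1) + D(n-2)), starting from D(0)=1, D(1)=0.
Building up: D(2)=1, D(3)=2, D(4)=9, D(5)=44, D(6)=265, D(7)=1854, D(8)=14833, D(9)=133496.
D(10) = 9 x (D(9) + D(8)) = 9 x (133496 + 14833).

Final answer: D(10) = 1334961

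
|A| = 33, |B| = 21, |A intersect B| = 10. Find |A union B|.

|A union B| = |A| + |B| - |A intersect B| = 33 + 21 - 10.

Final answer: 44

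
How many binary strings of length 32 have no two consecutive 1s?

Classify by the final bit: ...0 gives a(n-1) strings, ...01 gives a(n-2) strings. Thus a(n) = a(n-1) + a(n-2) with a(1)=2, a(2)=3.
Computing successive values: a(1)=2, a(2)=3, a(3)=5, a(4)=8, a(5)=13, a(6)=21, a(7)=34, a(8)=55, a(9)=89, a(10)=144, a(11)=233, a(12)=377, a(13)=610, a(14)=987, a(15)=1597, a(16)=2584, a(17)=4181, a(18)=6765, a(19)=10946, a(20)=17711, a(21)=28657, a(22)=46368, a(23)=75025, a(24)=121393, a(25)=196418, a(26)=317811, a(27)=514229, a(28)=832040, a(29)=1346269, a(30)=2178309, a(31)=3524578, a(32)=5702887.

Final answer: 5702887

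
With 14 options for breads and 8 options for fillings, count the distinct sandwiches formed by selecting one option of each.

By the multiplication principle: 14 x 8.

Final answer: 112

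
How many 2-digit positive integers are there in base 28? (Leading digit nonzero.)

These are the integers in [28^1, 28^2), so the count is 28^2 - 28^1 = 27 x 28^1.

Final answer: 756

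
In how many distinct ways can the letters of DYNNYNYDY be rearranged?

Letters (D:2, N:3, Y:4). Total letters: 9.
Permutations = 9!/(4! x 3! x 2!).

Final answer: 1260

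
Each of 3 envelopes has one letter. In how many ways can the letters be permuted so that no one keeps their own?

Derangements satisfy D(n) = (n-1)(D(n-1) + D(n-2)), starting from D(0)=1, D(1)=0.
D(2) = 1 x (0 + 1) = 1
D(3) = 2 x (D(2) + D(1)) = 2 x (1 + 0)

Final answer: D(3) = 2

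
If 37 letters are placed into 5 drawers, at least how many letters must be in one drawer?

By the pigeonhole principle: ceiling(37/5).

Final answer: 8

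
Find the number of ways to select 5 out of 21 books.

C(21,5) = 21!/(5! x 16!).

Final answer: \binom{21}{5} = 20349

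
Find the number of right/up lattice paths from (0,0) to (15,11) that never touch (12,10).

Total paths to (15,11): C(26,11) = 7726160.
Paths through (12,10): C(22,10) x C(4,1) = 2586584.
Avoiding (12,10): 7726160 - 2586584.

Final answer: 5139576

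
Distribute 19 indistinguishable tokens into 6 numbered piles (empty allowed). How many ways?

Stars and bars: C(n+k-1, k-1) = C(24,5).

Final answer: C(24,5) = 42504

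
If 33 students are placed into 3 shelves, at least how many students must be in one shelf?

By the pigeonhole principle: ceiling(33/3).

Final answer: 11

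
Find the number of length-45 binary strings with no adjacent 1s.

A valid string ends in 0 (append to any length-(n-1) valid string) or in 01 (append to any length-(n-2) valid string), so a(n) = a(n-1) + a(n-2) with a(1)=2, a(2)=3.
Iterating the recurrence: a(1)=2, a(2)=3, a(3)=5, a(4)=8, a(5)=13, a(6)=21, a(7)=34, a(8)=55, a(9)=89, a(10)=144, a(11)=233, a(12)=377, a(13)=610, a(14)=987, a(15)=1597, a(16)=2584, a(17)=4181, a(18)=6765, a(19)=10946, a(20)=17711, a(21)=28657, a(22)=46368, a(23)=75025, a(24)=121393, a(25)=196418, a(26)=317811, a(27)=514229, a(28)=832040, a(29)=1346269, a(30)=2178309, a(31)=3524578, a(32)=5702887, a(33)=9227465, a(34)=14930352, a(35)=24157817, a(36)=39088169, a(37)=63245986, a(38)=102334155, a(39)=165580141, a(40)=267914296, a(41)=433494437, a(42)=701408733, a(43)=1134903170, a(44)=1836311903, a(45)=2971215073.

Final answer: 2971215073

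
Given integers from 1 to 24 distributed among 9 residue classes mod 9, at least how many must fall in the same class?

By pigeonhole with 24 objects and 9 categories: ceiling(24/9).

Final answer: 3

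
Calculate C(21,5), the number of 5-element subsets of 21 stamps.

C(21,5) = 21!/(5! x (21-5)!).

Final answer: C(21,5) = 20349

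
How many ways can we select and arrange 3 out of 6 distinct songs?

P(6,3) = 6!/(6-3)! = 6!/3!.

Final answer: P(6,3) = 120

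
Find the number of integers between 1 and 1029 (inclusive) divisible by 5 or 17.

Multiples of 5: 205. Multiples of 17: 60. Of both (lcm=85): 12.
By inclusion-exclusion: 205 + 60 - 12.

Final answer: 253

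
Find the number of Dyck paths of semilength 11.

Total monotonic paths to (11,11): C(22,11) = 705432.
A path is bad iff it touches y = x + 1; reflecting its initial segment maps bad paths bijectively onto all paths to (10,12), of which there are C(22,12) = 646646.
Valid Dyck paths: 705432 - 646646.
(This is the Catalan number C_{11}.)

Final answer: C_{11} = 58786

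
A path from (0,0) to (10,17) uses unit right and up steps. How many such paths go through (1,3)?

Paths (0,0)->(1,3): C(4,3) = 4.
Paths (1,3)->(10,17): C(23,14) = 817190.
By multiplication principle: 4 x 817190.

Final answer: 3268760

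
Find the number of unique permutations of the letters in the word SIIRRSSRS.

Letters (I:2, R:3, S:4). Total letters: 9.
Permutations = 9!/(4! x 3! x 2!).

Final answer: 1260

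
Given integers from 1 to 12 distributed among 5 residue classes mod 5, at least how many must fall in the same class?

By pigeonhole with 12 objects and 5 categories: ceiling(12/5).

Final answer: 3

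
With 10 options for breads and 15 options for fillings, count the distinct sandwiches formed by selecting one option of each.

By the multiplication principle: 10 x 15.

Final answer: 150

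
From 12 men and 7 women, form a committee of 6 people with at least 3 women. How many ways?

Sum over valid woman counts:
C(7,3)C(12,3) = 7700
C(7,4)C(12,2) = 2310
C(7,5)C(12,1) = 252
C(7,6)C(12,0) = 7
Total: 7700 + 2310 + 252 + 7.

Final answer: 10269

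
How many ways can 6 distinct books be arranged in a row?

The number of ways to arrange 6 distinct objects is 6!.

Final answer: 6! = 720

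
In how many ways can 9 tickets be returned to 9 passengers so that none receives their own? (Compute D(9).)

D(n) = (n-1)(D(n-1) + D(n-2)), D(0)=1, D(1)=0.
D(2) = 1 x (0 + 1) = 1
D(3) = 2 x (1 + 0) = 2
D(4) = 3 x (2 + 1) = 9
D(5) = 4 x (9 + 2) = 44
D(6) = 5 x (44 + 9) = 265
D(7) = 6 x (265 + 44) = 1854
D(8) = 7 x (1854 + 265) = 14833
D(9) = 8 x (D(8) + D(7)) = 8 x (14833 + 1854)

Final answer: D(9) = 133496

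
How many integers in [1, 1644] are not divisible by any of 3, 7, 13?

|div by 3|=548, |div by 7|=234, |div by 13|=126.
|div by 3&7|=78, |div by 3&13|=42, |div by 7&13|=18, |div by all|=6.
By inclusion-exclusion, divisible by at least one: 548+234+126-78-42-18+6 = 776.
Not divisible by any: 1644 - 776.

Final answer: 868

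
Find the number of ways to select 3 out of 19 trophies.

C(19,3) = 19!/(3! x (19-3)!).

Final answer: C(19,3) = 969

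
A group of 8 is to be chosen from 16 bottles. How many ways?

C(16,8) = 16!/(8! x 8!).

Final answer: \binom{16}{8} = 12870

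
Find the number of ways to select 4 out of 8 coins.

C(8,4) = 8!/(4! x 4!).

Final answer: \binom{8}{4} = 70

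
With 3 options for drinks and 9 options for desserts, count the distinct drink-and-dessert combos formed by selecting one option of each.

By the multiplication principle: 3 x 9.

Final answer: 27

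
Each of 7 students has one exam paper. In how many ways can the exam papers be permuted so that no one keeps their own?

Derangements satisfy D(n) = (n-1)(D(n-1) + D(n-2)), starting from D(0)=1, D(1)=0.
D(2) = 1 x (0 + 1) = 1
D(3) = 2 x (1 + 0) = 2
D(4) = 3 x (2 + 1) = 9
D(5) = 4 x (9 + 2) = 44
D(6) = 5 x (44 + 9) = 265
D(7) = 6 x (D(6) + D(5)) = 6 x (265 + 44)

Final answer: D(7) = 1854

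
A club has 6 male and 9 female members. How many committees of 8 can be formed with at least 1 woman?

Sum over valid woman counts:
C(9,2)C(6,6) = 36
C(9,3)C(6,5) = 504
C(9,4)C(6,4) = 1890
C(9,5)C(6,3) = 2520
C(9,6)C(6,2) = 1260
C(9,7)C(6,1) = 216
C(9,8)C(6,0) = 9
Total: 36 + 504 + 1890 + 2520 + 1260 + 216 + 9.

Final answer: 6435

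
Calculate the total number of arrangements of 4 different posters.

The number of ways to arrange 4 distinct objects is 4!.

Final answer: 4! = 24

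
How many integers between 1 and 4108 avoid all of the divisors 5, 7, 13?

|div by 5|=821, |div by 7|=586, |div by 13|=316.
|div by 5&7|=117, |div by 5&13|=63, |div by 7&13|=45, |div by all|=9.
By inclusion-exclusion, divisible by at least one: 821+586+316-117-63-45+9 = 1507.
Not divisible by any: 4108 - 1507.

Final answer: 2601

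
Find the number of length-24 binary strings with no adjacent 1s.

A valid string ends in 0 (append to any length-(n-1) valid string) or in 01 (append to any length-(n-2) valid string), so a(n) = a(n-1) + a(n-2) with a(1)=2, a(2)=3.
Computing successive values: a(1)=2, a(2)=3, a(3)=5, a(4)=8, a(5)=13, a(6)=21, a(7)=34, a(8)=55, a(9)=89, a(10)=144, a(11)=233, a(12)=377, a(13)=610, a(14)=987, a(15)=1597, a(16)=2584, a(17)=4181, a(18)=6765, a(19)=10946, a(20)=17711, a(21)=28657, a(22)=46368, a(23)=75025, a(24)=121393.

Final answer: 121393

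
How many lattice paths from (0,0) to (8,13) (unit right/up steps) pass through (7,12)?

Paths (0,0)->(7,12): C(19,12) = 50388.
Paths (7,12)->(8,13): C(2,1) = 2.
By multiplication principle: 50388 x 2.

Final answer: 100776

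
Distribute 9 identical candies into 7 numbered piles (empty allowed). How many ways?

Stars and bars: C(n+k-1, k-1) = C(15,6).

Final answer: C(15,6) = 5005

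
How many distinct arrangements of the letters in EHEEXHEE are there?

Letters (E:5, H:2, X:1). Total letters: 8.
Permutations = 8!/(5! x 2!).

Final answer: 168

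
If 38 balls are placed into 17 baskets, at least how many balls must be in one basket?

By the pigeonhole principle: ceiling(38/17).

Final answer: 3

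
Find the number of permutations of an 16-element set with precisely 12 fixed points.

Choose which 12 elements are fixed: C(16,12) = 1820.
Derange the remaining 4 using D(j) = (j-1)(D(j-1) + D(j-2)), D(0)=1, D(1)=0: D(2)=1, D(3)=2, D(4)=9.
Total: 1820 x 9.

Final answer: C(16,12) D(4) = 16380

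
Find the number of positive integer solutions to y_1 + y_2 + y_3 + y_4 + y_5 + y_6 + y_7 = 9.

Substitute y'_i = y_i - 1 (so y'_i >= 0). Then sum y'_i = 9 - 7 = 2.
Stars and bars: C(2+7-1, 7-1) = C(8,6).

Final answer: C(8,6) = 28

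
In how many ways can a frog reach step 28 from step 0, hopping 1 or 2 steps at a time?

Condition on the final move: it is a 1-step (f(n-1) ways to get there) or a 2-step (f(n-2) ways), so f(n) = f(n-1) + f(n-2), with f(1)=1, f(2)=2.
Computing successive values: f(1)=1, f(2)=2, f(3)=3, f(4)=5, f(5)=8, f(6)=13, f(7)=21, f(8)=34, f(9)=55, f(10)=89, f(11)=144, f(12)=233, f(13)=377, f(14)=610, f(15)=987, f(16)=1597, f(17)=2584, f(18)=4181, f(19)=6765, f(20)=10946, f(21)=17711, f(22)=28657, f(23)=46368, f(24)=75025, f(25)=121393, f(26)=196418, f(27)=317811, f(28)=514229.

Final answer: 514229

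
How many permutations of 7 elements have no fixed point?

D(n) = (n-1)(D(n-1) + D(n-2)), D(0)=1, D(1)=0.
D(2) = 1 x (0 + 1) = 1
D(3) = 2 x (1 + 0) = 2
D(4) = 3 x (2 + 1) = 9
D(5) = 4 x (9 + 2) = 44
D(6) = 5 x (44 + 9) = 265
D(7) = 6 x (D(6) + D(5)) = 6 x (265 + 44)

Final answer: D(7) = 1854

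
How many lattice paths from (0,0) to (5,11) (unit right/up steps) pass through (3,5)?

Paths (0,0)->(3,5): C(8,5) = 56.
Paths (3,5)->(5,11): C(8,6) = 28.
By multiplication principle: 56 x 28.

Final answer: 1568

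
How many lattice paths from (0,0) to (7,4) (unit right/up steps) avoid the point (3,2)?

Total paths to (7,4): C(11,4) = 330.
Paths through (3,2): C(5,2) x C(6,2) = 150.
Avoiding (3,2): 330 - 150.

Final answer: 180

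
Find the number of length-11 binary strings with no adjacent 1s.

Classify by the final bit: ...0 gives a(n-1) strings, ...01 gives a(n-2) strings. Thus a(n) = a(n-1) + a(n-2) with a(1)=2, a(2)=3.
Iterating the recurrence: a(1)=2, a(2)=3, a(3)=5, a(4)=8, a(5)=13, a(6)=21, a(7)=34, a(8)=55, a(9)=89, a(10)=144, a(11)=233.

Final answer: 233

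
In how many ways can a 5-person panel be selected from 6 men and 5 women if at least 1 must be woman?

Sum over valid woman counts:
C(5,1)C(6,4) = 75
C(5,2)C(6,3) = 200
C(5,3)C(6,2) = 150
C(5,4)C(6,1) = 30
C(5,5)C(6,0) = 1
Total: 75 + 200 + 150 + 30 + 1.

Final answer: 456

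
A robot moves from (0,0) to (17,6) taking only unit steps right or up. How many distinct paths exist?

Each path has 17 right steps and 6 up steps in some order (23 steps total).
Choose which 6 of the 23 steps are up: C(23,6).

Final answer: C(23,6) = 100947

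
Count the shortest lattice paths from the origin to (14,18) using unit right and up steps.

Each path has 14 right steps and 18 up steps in some order (32 steps total).
Choose which 18 of the 32 steps are up: C(32,18).

Final answer: C(32,18) = 471435600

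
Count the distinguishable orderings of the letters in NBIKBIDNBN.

Letters (B:3, D:1, I:2, K:1, N:3). Total letters: 10.
Permutations = 10!/(3! x 3! x 2!).

Final answer: 50400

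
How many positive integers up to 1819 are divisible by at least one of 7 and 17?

Multiples of 7: 259. Multiples of 17: 107. Of both (lcm=119): 15.
By inclusion-exclusion: 259 + 107 - 15.

Final answer: 351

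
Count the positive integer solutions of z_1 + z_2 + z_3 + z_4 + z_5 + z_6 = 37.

Substitute z'_i = z_i - 1 (so z'_i >= 0). Then sum z'_i = 37 - 6 = 31.
Stars and bars: C(31+6-1, 6-1) = C(36,5).

Final answer: C(36,5) = 376992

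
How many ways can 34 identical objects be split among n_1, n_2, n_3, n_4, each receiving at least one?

Substitute n'_i = n_i - 1 (so n'_i >= 0). Then sum n'_i = 34 - 4 = 30.
Stars and bars: C(30+4-1, 4-1) = C(33,3).

Final answer: C(33,3) = 5456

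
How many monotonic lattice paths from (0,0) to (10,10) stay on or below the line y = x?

Total monotonic paths to (10,10): C(20,10) = 184756.
A path is bad iff it touches y = x + 1; reflecting its initial segment maps bad paths bijectively onto all paths to (9,11), of which there are C(20,11) = 167960.
Valid Dyck paths: 184756 - 167960.
(Check: C(20,10) - C(20,11) = C(20,10)/11, the Catalan number C_{10}.)

Final answer: C_{10} = 16796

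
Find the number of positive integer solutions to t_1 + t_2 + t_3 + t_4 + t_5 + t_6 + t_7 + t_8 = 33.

Substitute t'_i = t_i - 1 (so t'_i >= 0). Then sum t'_i = 33 - 8 = 25.
Stars and bars: C(25+8-1, 8-1) = C(32,7).

Final answer: C(32,7) = 3365856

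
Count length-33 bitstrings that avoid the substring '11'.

A valid string ends in 0 (append to any length-(n-1) valid string) or in 01 (append to any length-(n-2) valid string), so a(n) = a(n-1) + a(n-2) with a(1)=2, a(2)=3.
Building up term by term: a(1)=2, a(2)=3, a(3)=5, a(4)=8, a(5)=13, a(6)=21, a(7)=34, a(8)=55, a(9)=89, a(10)=144, a(11)=233, a(12)=377, a(13)=610, a(14)=987, a(15)=1597, a(16)=2584, a(17)=4181, a(18)=6765, a(19)=10946, a(20)=17711, a(21)=28657, a(22)=46368, a(23)=75025, a(24)=121393, a(25)=196418, a(26)=317811, a(27)=514229, a(28)=832040, a(29)=1346269, a(30)=2178309, a(31)=3524578, a(32)=5702887, a(33)=9227465.

Final answer: 9227465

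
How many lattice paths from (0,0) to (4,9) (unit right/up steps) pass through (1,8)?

Paths (0,0)->(1,8): C(9,8) = 9.
Paths (1,8)->(4,9): C(4,1) = 4.
By multiplication principle: 9 x 4.

Final answer: 36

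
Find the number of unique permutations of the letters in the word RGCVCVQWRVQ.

Letters (C:2, G:1, Q:2, R:2, V:3, W:1). Total letters: 11.
Permutations = 11!/(3! x 2! x 2! x 2!).

Final answer: 831600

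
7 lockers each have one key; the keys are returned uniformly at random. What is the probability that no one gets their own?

Use the recurrence D(n) = (n-1)(D(n-1) + D(n-2)) with D(0)=1, D(1)=0.
Building up: D(2)=1, D(3)=2, D(4)=9, D(5)=44, D(6)=265, D(7)=1854.
Total arrangements: 7! = 5040.
Probability = D(7)/7! = 103/280.

Final answer: D(7)/7! = 1854/5040 = 0.367857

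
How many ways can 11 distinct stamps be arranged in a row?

The number of ways to arrange 11 distinct objects is 11!.

Final answer: 11! = 39916800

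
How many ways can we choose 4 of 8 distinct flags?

C(8,4) = 8!/(4! x 4!).

Final answer: \binom{8}{4} = 70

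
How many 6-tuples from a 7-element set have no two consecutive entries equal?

Let g(n) count such strings. g(1) = 7, and each valid string of length n-1 extends in 6 ways (any symbol but the last), so g(n) = 6 g(n-1).
Total: g(6) = 7 x 6^5.

Final answer: 7 x 6^{5} = 54432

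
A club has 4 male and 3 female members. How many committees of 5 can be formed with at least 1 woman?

Sum over valid woman counts:
C(3,1)C(4,4) = 3
C(3,2)C(4,3) = 12
C(3,3)C(4,2) = 6
Total: 3 + 12 + 6.

Final answer: 21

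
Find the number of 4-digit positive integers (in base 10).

The leading digit cannot be 0 (9 options); the other 3 digits can be anything (10 options each).
Total: 9 x 10^3.

Final answer: 9000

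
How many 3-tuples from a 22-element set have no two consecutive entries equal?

Let g(n) count such strings. g(1) = 22, and each valid string of length n-1 extends in 21 ways (any symbol but the last), so g(n) = 21 g(n-1).
Total: g(3) = 22 x 21^2.

Final answer: 22 x 21^{2} = 9702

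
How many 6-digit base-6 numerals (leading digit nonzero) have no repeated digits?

First digit: 5 (nonzero). Second: 5 (not first). Third: 4, etc.
Total: 5 x 5 x 4 x 3 x 2 x 1.

Final answer: 600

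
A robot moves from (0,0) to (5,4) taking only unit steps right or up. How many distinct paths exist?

Each path has 5 right steps and 4 up steps in some order (9 steps total).
Choose which 4 of the 9 steps are up: C(9,4).

Final answer: C(9,4) = 126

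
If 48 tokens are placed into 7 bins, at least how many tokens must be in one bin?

By the pigeonhole principle: ceiling(48/7).

Final answer: 7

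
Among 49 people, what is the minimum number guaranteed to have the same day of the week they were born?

There are 7 possible values for day of the week they were born. With 49 people and 7 categories, by pigeonhole: ceiling(49/7).

Final answer: 7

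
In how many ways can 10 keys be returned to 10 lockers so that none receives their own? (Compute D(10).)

D(n) = (n-1)(D(n-1) + D(n-2)), D(0)=1, D(1)=0.
D(2) = 1 x (0 + 1) = 1
D(3) = 2 x (1 + 0) = 2
D(4) = 3 x (2 + 1) = 9
D(5) = 4 x (9 + 2) = 44
D(6) = 5 x (44 + 9) = 265
D(7) = 6 x (265 + 44) = 1854
D(8) = 7 x (1854 + 265) = 14833
D(9) = 8 x (14833 + 1854) = 133496
D(10) = 9 x (D(9) + D(8)) = 9 x (133496 + 14833)

Final answer: D(10) = 1334961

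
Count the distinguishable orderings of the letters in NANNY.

Letters (A:1, N:3, Y:1). Total letters: 5.
Permutations = 5!/(3!).

Final answer: 20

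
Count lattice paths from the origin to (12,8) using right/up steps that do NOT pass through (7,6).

Total paths to (12,8): C(20,8) = 125970.
Paths through (7,6): C(13,6) x C(7,2) = 36036.
Avoiding (7,6): 125970 - 36036.

Final answer: 89934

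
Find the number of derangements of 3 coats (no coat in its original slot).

D(n) = (n-1)(D(n-1) + D(n-2)), D(0)=1, D(1)=0.
D(2) = 1 x (0 + 1) = 1
D(3) = 2 x (D(2) + D(1)) = 2 x (1 + 0)

Final answer: D(3) = 2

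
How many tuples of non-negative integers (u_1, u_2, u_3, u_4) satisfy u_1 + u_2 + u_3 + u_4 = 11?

Stars and bars with 11 stars and 3 bars:
C(11+4-1, 4-1) = C(14,3).

Final answer: C(14,3) = 364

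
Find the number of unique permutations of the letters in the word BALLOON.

Letters (A:1, B:1, L:2, N:1, O:2). Total letters: 7.
Permutations = 7!/(2! x 2!).

Final answer: 1260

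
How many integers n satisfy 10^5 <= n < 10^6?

First digit: 9 choices (1-9). Each of the remaining 5 digits: 10 choices.
Total: 9 x 10^5.

Final answer: 900000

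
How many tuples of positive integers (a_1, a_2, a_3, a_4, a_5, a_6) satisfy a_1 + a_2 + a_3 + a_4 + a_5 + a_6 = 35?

Substitute a'_i = a_i - 1 (so a'_i >= 0). Then sum a'_i = 35 - 6 = 29.
Stars and bars: C(29+6-1, 6-1) = C(34,5).

Final answer: C(34,5) = 278256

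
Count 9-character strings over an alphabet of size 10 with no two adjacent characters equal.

First character: 10 choices. Each subsequent: 9 choices (must differ from the previous one).
Total: 10 x 9^8.

Final answer: 10 x 9^{8} = 430467210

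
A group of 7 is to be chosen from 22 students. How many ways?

C(22,7) = 22!/(7! x (22-7)!).

Final answer: C(22,7) = 170544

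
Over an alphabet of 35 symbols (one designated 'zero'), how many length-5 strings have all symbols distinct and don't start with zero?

First digit: 34 (nonzero). Second: 34 (not first). Third: 33, etc.
Total: 34 x 34 x 33 x 32 x 31.

Final answer: 37842816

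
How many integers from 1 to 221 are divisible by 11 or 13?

Multiples of 11: 20. Multiples of 13: 17. Of both (lcm=143): 1.
By inclusion-exclusion: 20 + 17 - 1.

Final answer: 36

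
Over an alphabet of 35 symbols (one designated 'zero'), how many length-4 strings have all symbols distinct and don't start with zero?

First digit: 34 (nonzero). Second: 34 (not first). Third: 33, etc.
Total: 34 x 34 x 33 x 32.

Final answer: 1220736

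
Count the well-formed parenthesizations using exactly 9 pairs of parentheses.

The structures are counted by the Catalan number C_n. Here n = 9 (pairs).
C_n = C(2n,n) - C(2n,n+1), so C_{9} = C(18,9) - C(18,10) = 48620 - 43758.

Final answer: C_{9} = 4862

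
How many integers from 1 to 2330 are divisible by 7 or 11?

Multiples of 7: 332. Multiples of 11: 211. Of both (lcm=77): 30.
By inclusion-exclusion: 332 + 211 - 30.

Final answer: 513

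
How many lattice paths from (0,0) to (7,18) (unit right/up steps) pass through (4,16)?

Paths (0,0)->(4,16): C(20,16) = 4845.
Paths (4,16)->(7,18): C(5,2) = 10.
By multiplication principle: 4845 x 10.

Final answer: 48450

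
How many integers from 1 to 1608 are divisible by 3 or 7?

Multiples of 3: 536. Multiples of 7: 229. Of both (lcm=21): 76.
By inclusion-exclusion: 536 + 229 - 76.

Final answer: 689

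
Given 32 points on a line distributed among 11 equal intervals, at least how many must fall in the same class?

By pigeonhole with 32 objects and 11 categories: ceiling(32/11).

Final answer: 3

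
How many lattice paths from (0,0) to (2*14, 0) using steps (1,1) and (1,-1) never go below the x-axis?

Total monotonic paths to (14,14): C(28,14) = 40116600.
Reflecting each bad path at its first crossing gives a bijection with paths to (13,15): C(28,15) = 37442160.
Valid Dyck paths: 40116600 - 37442160.
(Equivalently, C_{14} = C(28,14)/15 = 40116600/15.)

Final answer: C_{14} = 2674440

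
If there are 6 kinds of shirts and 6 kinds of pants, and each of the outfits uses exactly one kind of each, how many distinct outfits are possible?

By the multiplication principle: 6 x 6.

Final answer: 36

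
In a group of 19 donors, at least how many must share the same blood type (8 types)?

There are 8 possible values for blood type (8 types). With 19 donors and 8 categories, by pigeonhole: ceiling(19/8).

Final answer: 3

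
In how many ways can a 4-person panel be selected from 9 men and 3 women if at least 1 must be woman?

Sum over valid woman counts:
C(3,1)C(9,3) = 252
C(3,2)C(9,2) = 108
C(3,3)C(9,1) = 9
Total: 252 + 108 + 9.

Final answer: 369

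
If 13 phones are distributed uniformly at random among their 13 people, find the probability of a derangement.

Derangements satisfy D(n) = (n-1)(D(n-1) + D(n-2)), starting from D(0)=1, D(1)=0.
Building up: D(2)=1, D(3)=2, D(4)=9, D(5)=44, D(6)=265, D(7)=1854, D(8)=14833, D(9)=133496, D(10)=1334961, D(11)=14684570, D(12)=176214841, D(13)=2290792932.
Total arrangements: 13! = 6227020800.
Probability = D(13)/13! = 63633137/172972800.

Final answer: D(13)/13! = 2290792932/6227020800 = 0.367879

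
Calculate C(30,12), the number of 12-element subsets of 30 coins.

C(30,12) = 30!/(12! x 18!).

Final answer: \binom{30}{12} = 86493225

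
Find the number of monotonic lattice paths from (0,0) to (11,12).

Each path has 11 right steps and 12 up steps in some order (23 steps total).
Choose which 12 of the 23 steps are up: C(23,12).

Final answer: C(23,12) = 1352078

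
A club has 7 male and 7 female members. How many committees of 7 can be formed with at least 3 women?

Sum over valid woman counts:
C(7,3)C(7,4) = 1225
C(7,4)C(7,3) = 1225
C(7,5)C(7,2) = 441
C(7,6)C(7,1) = 49
C(7,7)C(7,0) = 1
Total: 1225 + 1225 + 441 + 49 + 1.

Final answer: 2941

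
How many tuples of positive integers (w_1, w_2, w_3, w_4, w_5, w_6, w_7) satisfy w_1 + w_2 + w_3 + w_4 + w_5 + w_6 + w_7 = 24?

Substitute w'_i = w_i - 1 (so w'_i >= 0). Then sum w'_i = 24 - 7 = 17.
Stars and bars: C(17+7-1, 7-1) = C(23,6).

Final answer: C(23,6) = 100947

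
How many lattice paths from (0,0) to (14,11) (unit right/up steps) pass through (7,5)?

Paths (0,0)->(7,5): C(12,5) = 792.
Paths (7,5)->(14,11): C(13,6) = 1716.
By multiplication principle: 792 x 1716.

Final answer: 1359072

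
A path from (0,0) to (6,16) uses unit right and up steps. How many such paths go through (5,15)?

Paths (0,0)->(5,15): C(20,15) = 15504.
Paths (5,15)->(6,16): C(2,1) = 2.
By multiplication principle: 15504 x 2.

Final answer: 31008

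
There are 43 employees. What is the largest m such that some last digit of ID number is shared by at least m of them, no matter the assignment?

There are 10 possible values for last digit of ID number. With 43 employees and 10 categories, by pigeonhole: ceiling(43/10).

Final answer: 5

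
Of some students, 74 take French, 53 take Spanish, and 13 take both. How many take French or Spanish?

|A union B| = |A| + |B| - |A intersect B| = 74 + 53 - 13.

Final answer: 114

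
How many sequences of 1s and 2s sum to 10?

Condition on the final move: it is a 1-step (f(n-1) ways to get there) or a 2-step (f(n-2) ways), so f(n) = f(n-1) + f(n-2), with f(1)=1, f(2)=2.
Building up term by term: f(1)=1, f(2)=2, f(3)=3, f(4)=5, f(5)=8, f(6)=13, f(7)=21, f(8)=34, f(9)=55, f(10)=89.

Final answer: 89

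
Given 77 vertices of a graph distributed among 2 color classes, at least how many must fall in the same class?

By pigeonhole with 77 objects and 2 categories: ceiling(77/2).

Final answer: 39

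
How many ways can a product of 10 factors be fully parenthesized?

The structures are counted by the Catalan number C_n. Here n = 10 - 1 = 9.
Using C_0 = 1 and C_(k+1) = C_k x 2(2k+1)/(k+2), build up term by term: C_1=1, C_2=2, C_3=5, C_4=14, C_5=42, C_6=132, C_7=429, C_8=1430, C_9=4862.

Final answer: C_{9} = 4862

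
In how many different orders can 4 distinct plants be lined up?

The number of ways to arrange 4 distinct objects is 4!.

Final answer: 4! = 24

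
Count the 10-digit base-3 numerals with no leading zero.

These are the integers in [3^9, 3^10), so the count is 3^10 - 3^9 = 2 x 3^9.

Final answer: 39366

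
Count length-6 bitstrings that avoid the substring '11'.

A valid string ends in 0 (append to any length-(n-1) valid string) or in 01 (append to any length-(n-2) valid string), so a(n) = a(n-1) + a(n-2) with a(1)=2, a(2)=3.
Building up term by term: a(1)=2, a(2)=3, a(3)=5, a(4)=8, a(5)=13, a(6)=21.

Final answer: 21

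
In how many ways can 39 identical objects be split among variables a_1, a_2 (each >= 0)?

Stars and bars with 39 stars and 1 bars:
C(39+2-1, 2-1) = C(40,1).

Final answer: C(40,1) = 40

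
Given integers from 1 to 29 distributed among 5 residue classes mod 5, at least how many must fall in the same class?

By pigeonhole with 29 objects and 5 categories: ceiling(29/5).

Final answer: 6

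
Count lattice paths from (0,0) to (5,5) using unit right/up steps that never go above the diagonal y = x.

Total monotonic paths to (5,5): C(10,5) = 252.
By the reflection principle, paths that go above the diagonal number C(10,6) = 210.
Valid Dyck paths: 252 - 210.
(These counts are the Catalan numbers.)

Final answer: C_{5} = 42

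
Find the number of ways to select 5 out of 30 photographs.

C(30,5) = 30!/(5! x 25!).

Final answer: \binom{30}{5} = 142506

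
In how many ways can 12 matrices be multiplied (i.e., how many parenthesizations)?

This is counted by the nth Catalan number C_n. Here n = 12 - 1 = 11.
C_n = (2n)!/(n!(n+1)!), so C_{11} = 22!/(11! x 12!) = C(22,11)/12 = 705432/12.

Final answer: C_{11} = 58786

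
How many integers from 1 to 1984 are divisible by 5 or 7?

Multiples of 5: 396. Multiples of 7: 283. Of both (lcm=35): 56.
By inclusion-exclusion: 396 + 283 - 56.

Final answer: 623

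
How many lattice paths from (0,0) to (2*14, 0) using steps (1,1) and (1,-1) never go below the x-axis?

Total monotonic paths to (14,14): C(28,14) = 40116600.
A path is bad iff it touches y = x + 1; reflecting its initial segment maps bad paths bijectively onto all paths to (13,15), of which there are C(28,15) = 37442160.
Valid Dyck paths: 40116600 - 37442160.
(This is the Catalan number C_{14}.)

Final answer: C_{14} = 2674440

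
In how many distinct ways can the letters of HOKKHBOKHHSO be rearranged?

Letters (B:1, H:4, K:3, O:3, S:1). Total letters: 12.
Permutations = 12!/(4! x 3! x 3!).

Final answer: 554400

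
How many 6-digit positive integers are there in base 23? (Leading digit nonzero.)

Leading digit: 22 options (nonzero). Other 5 digit(s): 23 options each.
Total: 22 x 23^5.

Final answer: 141599546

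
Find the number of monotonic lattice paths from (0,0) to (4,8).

Each path has 4 right steps and 8 up steps in some order (12 steps total).
Choose which 8 of the 12 steps are up: C(12,8).

Final answer: C(12,8) = 495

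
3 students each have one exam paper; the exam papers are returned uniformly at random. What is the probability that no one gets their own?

Derangements satisfy D(n) = (n-1)(D(n-1) + D(n-2)), starting from D(0)=1, D(1)=0.
Building up: D(2)=1, D(3)=2.
Total arrangements: 3! = 6.
Probability = D(3)/3! = 1/3.

Final answer: D(3)/3! = 2/6 = 0.333333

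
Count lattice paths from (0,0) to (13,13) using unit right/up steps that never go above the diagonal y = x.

Total monotonic paths to (13,13): C(26,13) = 10400600.
A path is bad iff it touches y = x + 1; reflecting its initial segment maps bad paths bijectively onto all paths to (12,14), of which there are C(26,14) = 9657700.
Valid Dyck paths: 10400600 - 9657700.
(This is the Catalan number C_{13}.)

Final answer: C_{13} = 742900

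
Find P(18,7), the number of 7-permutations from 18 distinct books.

P(18,7) = 18!/(18-7)! = 18!/11!.

Final answer: P(18,7) = 160392960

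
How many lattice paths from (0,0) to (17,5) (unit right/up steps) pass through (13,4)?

Paths (0,0)->(13,4): C(17,4) = 2380.
Paths (13,4)->(17,5): C(5,1) = 5.
By multiplication principle: 2380 x 5.

Final answer: 11900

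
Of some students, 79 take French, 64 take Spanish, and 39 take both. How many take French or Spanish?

|A union B| = |A| + |B| - |A intersect B| = 79 + 64 - 39.

Final answer: 104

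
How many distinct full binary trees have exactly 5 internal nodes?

This is counted by the nth Catalan number C_n. Here n = 5.
C_n = C(2n,n)/(n+1), so C_{5} = C(10,5)/6 = 252/6.

Final answer: C_{5} = 42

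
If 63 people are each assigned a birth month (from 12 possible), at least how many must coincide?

There are 12 possible values for birth month. With 63 people and 12 categories, by pigeonhole: ceiling(63/12).

Final answer: 6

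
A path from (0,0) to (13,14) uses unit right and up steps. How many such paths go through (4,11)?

Paths (0,0)->(4,11): C(15,11) = 1365.
Paths (4,11)->(13,14): C(12,3) = 220.
By multiplication principle: 1365 x 220.

Final answer: 300300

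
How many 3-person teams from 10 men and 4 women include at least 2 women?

Sum over valid woman counts:
C(4,2)C(10,1) = 60
C(4,3)C(10,0) = 4
Total: 60 + 4.

Final answer: 64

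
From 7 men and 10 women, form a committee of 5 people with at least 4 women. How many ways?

Sum over valid woman counts:
C(10,4)C(7,1) = 1470
C(10,5)C(7,0) = 252
Total: 1470 + 252.

Final answer: 1722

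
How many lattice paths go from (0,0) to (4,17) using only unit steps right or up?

Each path has 4 right steps and 17 up steps in some order (21 steps total).
Choose which 17 of the 21 steps are up: C(21,17).

Final answer: C(21,17) = 5985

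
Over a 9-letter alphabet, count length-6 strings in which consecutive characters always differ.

Let g(n) count such strings. g(1) = 9, and each valid string of length n-1 extends in 8 ways (any symbol but the last), so g(n) = 8 g(n-1).
Total: g(6) = 9 x 8^5.

Final answer: 9 x 8^{5} = 294912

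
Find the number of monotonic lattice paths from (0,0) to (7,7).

Each path has 7 right steps and 7 up steps in some order (14 steps total).
Choose which 7 of the 14 steps are up: C(14,7).

Final answer: C(14,7) = 3432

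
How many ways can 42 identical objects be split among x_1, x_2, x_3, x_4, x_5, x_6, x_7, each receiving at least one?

Substitute x'_i = x_i - 1 (so x'_i >= 0). Then sum x'_i = 42 - 7 = 35.
Stars and bars: C(35+7-1, 7-1) = C(41,6).

Final answer: C(41,6) = 4496388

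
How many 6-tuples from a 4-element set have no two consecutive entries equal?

First character: 4 choices. Each subsequent: 3 choices (must differ from the previous one).
Total: 4 x 3^5.

Final answer: 4 x 3^{5} = 972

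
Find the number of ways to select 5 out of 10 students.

C(10,5) = 10!/(5! x 5!).

Final answer: \binom{10}{5} = 252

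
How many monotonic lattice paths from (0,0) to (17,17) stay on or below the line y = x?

Total monotonic paths to (17,17): C(34,17) = 2333606220.
Paths that cross above y=x (reflection bijection): C(34,18) = 2203961430.
Valid Dyck paths: 2333606220 - 2203961430.
(These counts are the Catalan numbers.)

Final answer: C_{17} = 129644790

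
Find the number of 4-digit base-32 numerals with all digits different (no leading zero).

First digit: 31 (nonzero). Second: 31 (not first). Third: 30, etc.
Total: 31 x 31 x 30 x 29.

Final answer: 836070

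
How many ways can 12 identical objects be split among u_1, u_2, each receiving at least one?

Substitute u'_i = u_i - 1 (so u'_i >= 0). Then sum u'_i = 12 - 2 = 10.
Stars and bars: C(10+2-1, 2-1) = C(11,1).

Final answer: C(11,1) = 11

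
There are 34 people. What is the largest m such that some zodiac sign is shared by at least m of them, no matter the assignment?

There are 12 possible values for zodiac sign. With 34 people and 12 categories, by pigeonhole: ceiling(34/12).

Final answer: 3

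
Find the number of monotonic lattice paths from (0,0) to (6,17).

Each path has 6 right steps and 17 up steps in some order (23 steps total).
Choose which 17 of the 23 steps are up: C(23,17).

Final answer: C(23,17) = 100947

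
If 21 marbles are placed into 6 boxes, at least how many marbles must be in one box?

By the pigeonhole principle: ceiling(21/6).

Final answer: 4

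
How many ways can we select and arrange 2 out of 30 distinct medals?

P(30,2) = 30!/(30-2)! = 30!/28!.

Final answer: P(30,2) = 870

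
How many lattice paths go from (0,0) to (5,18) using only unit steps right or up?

Each path has 5 right steps and 18 up steps in some order (23 steps total).
Choose which 18 of the 23 steps are up: C(23,18).

Final answer: C(23,18) = 33649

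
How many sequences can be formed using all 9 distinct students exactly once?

The number of ways to arrange 9 distinct objects is 9!.

Final answer: 9! = 362880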